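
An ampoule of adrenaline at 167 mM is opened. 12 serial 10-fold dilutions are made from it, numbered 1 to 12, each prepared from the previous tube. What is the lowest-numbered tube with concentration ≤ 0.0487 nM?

tube 10

Tube n has concentration 167 mM / 10ⁿ.
Need 10ⁿ ≥ 167 mM / 0.0487 nM = 3.43 × 10⁹, so n ≥ 9.54.
First such tube: n = 10.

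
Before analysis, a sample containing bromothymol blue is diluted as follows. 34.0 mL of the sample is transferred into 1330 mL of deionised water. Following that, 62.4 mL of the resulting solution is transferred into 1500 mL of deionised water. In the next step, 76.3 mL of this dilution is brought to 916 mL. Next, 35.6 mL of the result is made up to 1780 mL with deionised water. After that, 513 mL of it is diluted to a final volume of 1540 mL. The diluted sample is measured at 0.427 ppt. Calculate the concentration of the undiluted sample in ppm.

Overall dilution factor = 40.12 × 25.04 × 12.01 × 50 × 3.002 = 1.81 × 10⁶.
Original = 0.427 ppt × 1.81 × 10⁶ = 7.73 × 10⁵ ppt = 0.773 ppm.

0.773 ppm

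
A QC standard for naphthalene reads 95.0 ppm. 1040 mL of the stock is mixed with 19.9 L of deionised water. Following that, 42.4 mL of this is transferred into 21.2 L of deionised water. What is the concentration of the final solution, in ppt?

9420 ppt

Overall dilution factor = 20.13 × 501 = 1.01 × 10⁴.
95.0 ppm / 1.01 × 10⁴ = 9.42 × 10⁻³ ppm = 9420 ppt.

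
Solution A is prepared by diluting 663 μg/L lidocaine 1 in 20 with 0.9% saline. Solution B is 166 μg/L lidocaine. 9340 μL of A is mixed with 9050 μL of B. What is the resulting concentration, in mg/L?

0.0985 mg/L

C_A = 663 μg/L / 20 = 33.1 μg/L.
C_mix = (C_A·V_A + C_B·V_B)/(V_A + V_B) = (33.1×9340 + 166×9050) / 18390 = 98.5 μg/L = 0.0985 mg/L.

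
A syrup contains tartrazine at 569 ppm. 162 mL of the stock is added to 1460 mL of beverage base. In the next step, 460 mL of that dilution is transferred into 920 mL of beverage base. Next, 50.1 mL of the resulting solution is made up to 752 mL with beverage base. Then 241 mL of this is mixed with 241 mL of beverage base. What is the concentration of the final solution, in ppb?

631 ppb

Overall dilution factor = 10.01 × 3 × 15.01 × 2 = 902.
569 ppm / 902 = 0.631 ppm = 631 ppb.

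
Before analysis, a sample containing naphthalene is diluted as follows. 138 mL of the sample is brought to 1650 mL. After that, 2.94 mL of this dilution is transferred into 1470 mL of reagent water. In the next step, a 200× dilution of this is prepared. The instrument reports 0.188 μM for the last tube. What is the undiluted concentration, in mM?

Overall dilution factor = 11.96 × 501 × 200 = 1.20 × 10⁶.
Original = 0.188 μM × 1.20 × 10⁶ = 2.25 × 10⁵ μM = 225 mM.

225 mM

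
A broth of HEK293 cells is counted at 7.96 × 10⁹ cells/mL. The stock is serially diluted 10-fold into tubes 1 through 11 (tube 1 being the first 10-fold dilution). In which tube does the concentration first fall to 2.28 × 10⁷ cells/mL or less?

Tube n has concentration 7.96 × 10⁹ cells/mL / 10ⁿ.
Need 10ⁿ ≥ 7.96 × 10⁹ cells/mL / 2.28 × 10⁷ cells/mL = 349, so n ≥ 2.54.
First such tube: n = 3.

tube 3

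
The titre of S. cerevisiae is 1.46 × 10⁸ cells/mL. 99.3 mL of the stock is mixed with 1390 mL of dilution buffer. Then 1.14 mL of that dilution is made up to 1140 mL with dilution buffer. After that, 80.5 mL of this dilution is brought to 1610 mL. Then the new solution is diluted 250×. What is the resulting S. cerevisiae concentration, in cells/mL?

Overall dilution factor = 15.00 × 1000 × 20 × 250 = 7.50 × 10⁷.
1.46 × 10⁸ cells/mL / 7.50 × 10⁷ = 1.95 cells/mL.

1.95 cells/mL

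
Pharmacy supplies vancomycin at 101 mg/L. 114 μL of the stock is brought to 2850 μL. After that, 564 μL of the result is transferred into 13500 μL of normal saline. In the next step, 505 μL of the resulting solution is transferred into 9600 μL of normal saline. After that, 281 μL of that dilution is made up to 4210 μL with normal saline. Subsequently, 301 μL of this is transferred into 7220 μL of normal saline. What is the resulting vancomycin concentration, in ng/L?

Overall dilution factor = 25 × 24.94 × 20.01 × 14.98 × 24.99 = 4.67 × 10⁶.
101 mg/L / 4.67 × 10⁶ = 2.16 × 10⁻⁵ mg/L = 21.6 ng/L.

21.6 ng/L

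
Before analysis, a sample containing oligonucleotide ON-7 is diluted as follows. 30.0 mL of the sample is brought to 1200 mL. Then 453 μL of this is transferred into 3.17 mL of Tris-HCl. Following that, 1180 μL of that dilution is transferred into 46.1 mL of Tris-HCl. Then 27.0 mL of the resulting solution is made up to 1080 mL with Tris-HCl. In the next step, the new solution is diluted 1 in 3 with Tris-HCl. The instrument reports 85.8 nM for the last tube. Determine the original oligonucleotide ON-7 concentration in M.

Overall dilution factor = 40 × 7.998 × 40.07 × 40 × 3 = 1.54 × 10⁶.
Original = 85.8 nM × 1.54 × 10⁶ = 1.32 × 10⁸ nM = 0.132 M.

0.132 M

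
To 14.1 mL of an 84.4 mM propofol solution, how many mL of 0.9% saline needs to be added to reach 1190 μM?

986 mL

1190 μM = 1.19 mM.
V₂ = C₁V₁/C₂ = 84.4 × 14.1 / 1.19 = 1000 mL.
Diluent to add = V₂ − V₁ = 1000 − 14.1 = 986 mL.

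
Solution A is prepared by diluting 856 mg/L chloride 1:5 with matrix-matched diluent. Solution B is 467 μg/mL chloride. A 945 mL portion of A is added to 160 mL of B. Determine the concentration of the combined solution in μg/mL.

C_A = 856 mg/L / 5 = 171 mg/L.
C_B = 467 μg/mL = 467 mg/L.
C_mix = (C_A·V_A + C_B·V_B)/(V_A + V_B) = (171×945 + 467×160) / 1105 = 214 mg/L = 214 μg/mL.

214 μg/mL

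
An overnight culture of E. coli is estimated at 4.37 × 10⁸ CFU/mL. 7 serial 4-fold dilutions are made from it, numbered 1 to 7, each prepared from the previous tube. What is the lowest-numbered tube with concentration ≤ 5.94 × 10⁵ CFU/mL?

Tube n has concentration 4.37 × 10⁸ CFU/mL / 4ⁿ.
Need 4ⁿ ≥ 4.37 × 10⁸ CFU/mL / 5.94 × 10⁵ CFU/mL = 736, so n ≥ 4.76.
First such tube: n = 5.

tube 5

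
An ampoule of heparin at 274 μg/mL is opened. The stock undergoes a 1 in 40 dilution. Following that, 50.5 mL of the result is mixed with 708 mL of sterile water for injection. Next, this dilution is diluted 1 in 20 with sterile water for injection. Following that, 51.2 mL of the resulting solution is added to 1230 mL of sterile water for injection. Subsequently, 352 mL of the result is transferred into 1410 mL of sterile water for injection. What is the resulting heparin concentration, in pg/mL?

182 pg/mL

Overall dilution factor = 40 × 15.02 × 20 × 25.02 × 5.006 = 1.51 × 10⁶.
274 μg/mL / 1.51 × 10⁶ = 1.82 × 10⁻⁴ μg/mL = 182 pg/mL.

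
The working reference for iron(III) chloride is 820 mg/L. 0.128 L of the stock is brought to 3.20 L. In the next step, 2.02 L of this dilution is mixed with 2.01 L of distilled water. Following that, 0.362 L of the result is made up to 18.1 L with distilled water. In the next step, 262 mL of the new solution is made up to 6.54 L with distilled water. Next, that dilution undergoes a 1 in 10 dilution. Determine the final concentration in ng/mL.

Overall dilution factor = 25 × 1.995 × 50 × 24.96 × 10 = 6.23 × 10⁵.
820 mg/L / 6.23 × 10⁵ = 1.32 × 10⁻³ mg/L = 1.32 ng/mL.

1.32 ng/mL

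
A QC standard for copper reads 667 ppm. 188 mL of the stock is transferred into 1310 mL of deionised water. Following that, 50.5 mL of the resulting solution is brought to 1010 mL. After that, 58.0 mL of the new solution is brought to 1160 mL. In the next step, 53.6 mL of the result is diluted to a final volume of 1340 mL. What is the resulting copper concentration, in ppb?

8.37 ppb

Overall dilution factor = 7.968 × 20 × 20 × 25 = 7.97 × 10⁴.
667 ppm / 7.97 × 10⁴ = 8.37 × 10⁻³ ppm = 8.37 ppb.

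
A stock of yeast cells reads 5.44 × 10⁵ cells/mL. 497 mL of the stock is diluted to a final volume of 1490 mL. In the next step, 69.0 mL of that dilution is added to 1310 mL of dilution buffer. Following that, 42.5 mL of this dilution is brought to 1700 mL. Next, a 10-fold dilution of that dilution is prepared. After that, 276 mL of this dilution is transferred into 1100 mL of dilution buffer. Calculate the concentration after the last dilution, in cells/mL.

Overall dilution factor = 2.998 × 19.99 × 40 × 10 × 4.986 = 1.19 × 10⁵.
5.44 × 10⁵ cells/mL / 1.19 × 10⁵ = 4.55 cells/mL.

4.55 cells/mL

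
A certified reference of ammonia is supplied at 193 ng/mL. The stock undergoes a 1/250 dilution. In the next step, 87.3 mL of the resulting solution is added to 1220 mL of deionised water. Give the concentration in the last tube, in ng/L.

Overall dilution factor = 250 × 14.97 = 3744.
193 ng/mL / 3744 = 0.0516 ng/mL = 51.6 ng/L.

51.6 ng/L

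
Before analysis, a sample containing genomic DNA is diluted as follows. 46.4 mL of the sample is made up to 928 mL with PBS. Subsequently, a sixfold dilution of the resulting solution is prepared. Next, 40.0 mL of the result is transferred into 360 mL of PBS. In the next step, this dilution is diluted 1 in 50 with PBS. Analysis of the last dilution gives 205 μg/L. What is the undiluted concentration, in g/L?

Overall dilution factor = 20 × 6 × 10 × 50 = 6.00 × 10⁴.
Original = 205 μg/L × 6.00 × 10⁴ = 1.23 × 10⁷ μg/L = 12.3 g/L.

12.3 g/L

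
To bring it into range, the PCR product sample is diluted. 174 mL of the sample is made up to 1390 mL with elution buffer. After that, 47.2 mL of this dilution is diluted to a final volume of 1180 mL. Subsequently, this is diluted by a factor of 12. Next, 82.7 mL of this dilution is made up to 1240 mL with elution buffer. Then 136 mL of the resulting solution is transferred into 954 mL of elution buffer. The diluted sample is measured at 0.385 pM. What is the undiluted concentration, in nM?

111 nM

Overall dilution factor = 7.989 × 25 × 12 × 14.99 × 8.015 = 2.88 × 10⁵.
Original = 0.385 pM × 2.88 × 10⁵ = 1.11 × 10⁵ pM = 111 nM.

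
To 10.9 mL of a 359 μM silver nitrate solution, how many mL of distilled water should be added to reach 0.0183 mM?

203 mL

0.0183 mM = 18.3 μM.
V₂ = C₁V₁/C₂ = 359 × 10.9 / 18.3 = 214 mL.
Diluent to add = V₂ − V₁ = 214 − 10.9 = 203 mL.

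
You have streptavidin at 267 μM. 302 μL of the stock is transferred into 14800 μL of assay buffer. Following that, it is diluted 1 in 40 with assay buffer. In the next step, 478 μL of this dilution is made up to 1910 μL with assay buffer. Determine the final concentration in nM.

33.4 nM

Overall dilution factor = 50.01 × 40 × 3.996 = 7993.
267 μM / 7993 = 0.0334 μM = 33.4 nM.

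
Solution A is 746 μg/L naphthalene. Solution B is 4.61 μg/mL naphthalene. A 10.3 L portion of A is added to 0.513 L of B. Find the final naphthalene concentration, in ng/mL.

C_B = 4.61 μg/mL = 4610 μg/L.
C_mix = (C_A·V_A + C_B·V_B)/(V_A + V_B) = (746×10.3 + 4610×0.513) / 10.81 = 929 μg/L = 929 ng/mL.

929 ng/mL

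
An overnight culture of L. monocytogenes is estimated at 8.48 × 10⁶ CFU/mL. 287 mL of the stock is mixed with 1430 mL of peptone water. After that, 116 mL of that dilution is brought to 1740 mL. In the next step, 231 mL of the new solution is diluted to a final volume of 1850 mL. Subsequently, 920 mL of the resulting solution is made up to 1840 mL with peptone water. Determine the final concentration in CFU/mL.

Overall dilution factor = 5.983 × 15 × 8.009 × 2 = 1437.
8.48 × 10⁶ CFU/mL / 1437 = 5900 CFU/mL.

5900 CFU/mL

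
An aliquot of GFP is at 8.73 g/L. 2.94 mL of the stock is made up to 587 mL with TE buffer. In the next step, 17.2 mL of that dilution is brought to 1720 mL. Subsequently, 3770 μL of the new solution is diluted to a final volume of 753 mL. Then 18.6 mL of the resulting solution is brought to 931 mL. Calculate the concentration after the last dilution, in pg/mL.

43.7 pg/mL

Overall dilution factor = 199.7 × 100 × 199.7 × 50.05 = 2.00 × 10⁸.
8.73 g/L / 2.00 × 10⁸ = 4.37 × 10⁻⁸ g/L = 43.7 pg/mL.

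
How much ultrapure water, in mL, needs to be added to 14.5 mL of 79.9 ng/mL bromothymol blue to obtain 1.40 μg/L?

813 mL

1.40 μg/L = 1.40 ng/mL.
V₂ = C₁V₁/C₂ = 79.9 × 14.5 / 1.40 = 828 mL.
Diluent to add = V₂ − V₁ = 828 − 14.5 = 813 mL.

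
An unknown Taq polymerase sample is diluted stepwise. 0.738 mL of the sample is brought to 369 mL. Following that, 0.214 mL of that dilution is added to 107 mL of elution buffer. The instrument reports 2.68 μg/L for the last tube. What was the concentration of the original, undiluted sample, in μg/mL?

671 μg/mL

Overall dilution factor = 500 × 501 = 2.50 × 10⁵.
Original = 2.68 μg/L × 2.50 × 10⁵ = 6.71 × 10⁵ μg/L = 671 μg/mL.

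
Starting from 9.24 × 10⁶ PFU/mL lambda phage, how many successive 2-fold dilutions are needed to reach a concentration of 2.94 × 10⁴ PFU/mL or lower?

Need 2ⁿ ≥ 314, so n ≥ log(314)/log(2) = 8.30.
Minimum whole steps: n = 9.

9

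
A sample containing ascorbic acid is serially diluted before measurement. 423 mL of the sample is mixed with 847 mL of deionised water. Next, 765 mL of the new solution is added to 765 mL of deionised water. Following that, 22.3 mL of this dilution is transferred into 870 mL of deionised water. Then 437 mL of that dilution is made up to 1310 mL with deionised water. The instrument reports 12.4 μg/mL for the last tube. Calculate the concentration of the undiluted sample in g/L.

Overall dilution factor = 3.002 × 2 × 40.01 × 2.998 = 720.
Original = 12.4 μg/mL × 720 = 8931 μg/mL = 8.93 g/L.

8.93 g/L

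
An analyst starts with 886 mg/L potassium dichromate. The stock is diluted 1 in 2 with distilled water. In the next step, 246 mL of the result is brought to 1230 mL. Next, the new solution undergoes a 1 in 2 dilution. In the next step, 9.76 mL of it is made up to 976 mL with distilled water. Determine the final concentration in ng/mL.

Overall dilution factor = 2 × 5 × 2 × 100 = 2000.
886 mg/L / 2000 = 0.443 mg/L = 443 ng/mL.

443 ng/mL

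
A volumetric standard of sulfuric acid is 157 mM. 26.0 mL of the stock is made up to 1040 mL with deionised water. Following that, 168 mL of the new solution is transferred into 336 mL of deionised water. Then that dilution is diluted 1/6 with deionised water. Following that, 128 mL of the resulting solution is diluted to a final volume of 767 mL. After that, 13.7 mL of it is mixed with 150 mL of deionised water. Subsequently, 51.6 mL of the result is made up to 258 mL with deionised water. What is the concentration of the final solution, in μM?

0.609 μM

Overall dilution factor = 40 × 3 × 6 × 5.992 × 11.95 × 5 = 2.58 × 10⁵.
157 mM / 2.58 × 10⁵ = 6.09 × 10⁻⁴ mM = 0.609 μM.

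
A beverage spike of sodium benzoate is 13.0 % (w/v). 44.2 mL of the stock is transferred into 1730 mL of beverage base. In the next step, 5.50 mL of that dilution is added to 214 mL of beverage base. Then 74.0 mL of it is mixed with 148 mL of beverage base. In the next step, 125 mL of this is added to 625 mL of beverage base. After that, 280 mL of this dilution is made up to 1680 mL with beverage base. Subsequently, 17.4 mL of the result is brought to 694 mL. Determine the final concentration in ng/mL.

18.8 ng/mL

Overall dilution factor = 40.14 × 39.91 × 3 × 6 × 6 × 39.89 = 6.90 × 10⁶.
13.0 % (w/v) / 6.90 × 10⁶ = 1.88 × 10⁻⁶ % (w/v) = 18.8 ng/mL.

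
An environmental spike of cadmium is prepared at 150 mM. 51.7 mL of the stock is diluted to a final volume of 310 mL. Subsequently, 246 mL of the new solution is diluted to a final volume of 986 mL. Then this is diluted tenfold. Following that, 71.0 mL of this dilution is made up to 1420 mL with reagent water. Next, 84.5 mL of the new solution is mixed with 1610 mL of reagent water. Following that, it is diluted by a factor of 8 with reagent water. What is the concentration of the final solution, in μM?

0.195 μM

Overall dilution factor = 5.996 × 4.008 × 10 × 20 × 20.05 × 8 = 7.71 × 10⁵.
150 mM / 7.71 × 10⁵ = 1.95 × 10⁻⁴ mM = 0.195 μM.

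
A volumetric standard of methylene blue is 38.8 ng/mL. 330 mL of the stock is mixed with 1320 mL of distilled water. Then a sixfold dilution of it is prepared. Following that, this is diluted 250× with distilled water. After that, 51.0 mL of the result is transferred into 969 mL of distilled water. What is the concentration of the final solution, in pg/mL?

Overall dilution factor = 5 × 6 × 250 × 20 = 1.50 × 10⁵.
38.8 ng/mL / 1.50 × 10⁵ = 2.59 × 10⁻⁴ ng/mL = 0.259 pg/mL.

0.259 pg/mL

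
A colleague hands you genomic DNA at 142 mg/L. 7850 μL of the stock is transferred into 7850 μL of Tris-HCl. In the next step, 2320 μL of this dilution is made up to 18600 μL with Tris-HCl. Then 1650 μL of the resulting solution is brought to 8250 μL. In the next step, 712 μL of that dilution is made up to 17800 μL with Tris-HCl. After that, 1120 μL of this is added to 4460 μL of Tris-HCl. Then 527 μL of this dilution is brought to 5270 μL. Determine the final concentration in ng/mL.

1.42 ng/mL

Overall dilution factor = 2 × 8.017 × 5 × 25 × 4.982 × 10 = 9.99 × 10⁴.
142 mg/L / 9.99 × 10⁴ = 1.42 × 10⁻³ mg/L = 1.42 ng/mL.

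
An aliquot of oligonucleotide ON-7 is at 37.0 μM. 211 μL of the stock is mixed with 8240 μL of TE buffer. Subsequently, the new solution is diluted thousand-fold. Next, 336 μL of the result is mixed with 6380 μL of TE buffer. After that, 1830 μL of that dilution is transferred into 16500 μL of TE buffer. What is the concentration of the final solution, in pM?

Overall dilution factor = 40.05 × 1000 × 19.99 × 10.02 = 8.02 × 10⁶.
37.0 μM / 8.02 × 10⁶ = 4.61 × 10⁻⁶ μM = 4.61 pM.

4.61 pM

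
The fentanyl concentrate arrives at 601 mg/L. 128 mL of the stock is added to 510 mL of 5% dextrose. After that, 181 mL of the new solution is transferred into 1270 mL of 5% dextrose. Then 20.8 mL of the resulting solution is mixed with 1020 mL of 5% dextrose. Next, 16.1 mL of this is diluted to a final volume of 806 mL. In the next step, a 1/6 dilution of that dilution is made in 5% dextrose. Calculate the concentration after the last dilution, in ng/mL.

1.00 ng/mL

Overall dilution factor = 4.984 × 8.017 × 50.04 × 50.06 × 6 = 6.01 × 10⁵.
601 mg/L / 6.01 × 10⁵ = 1.00 × 10⁻³ mg/L = 1.00 ng/mL.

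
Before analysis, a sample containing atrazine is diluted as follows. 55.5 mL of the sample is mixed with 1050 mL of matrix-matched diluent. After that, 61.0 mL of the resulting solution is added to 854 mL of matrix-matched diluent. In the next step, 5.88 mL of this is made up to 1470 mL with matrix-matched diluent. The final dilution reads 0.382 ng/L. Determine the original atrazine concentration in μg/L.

28.5 μg/L

Overall dilution factor = 19.92 × 15 × 250 = 7.47 × 10⁴.
Original = 0.382 ng/L × 7.47 × 10⁴ = 2.85 × 10⁴ ng/L = 28.5 μg/L.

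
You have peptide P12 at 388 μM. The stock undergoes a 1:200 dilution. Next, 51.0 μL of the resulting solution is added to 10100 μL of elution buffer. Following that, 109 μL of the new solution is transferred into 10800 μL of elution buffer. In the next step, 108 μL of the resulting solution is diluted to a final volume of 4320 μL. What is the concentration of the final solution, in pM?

2.43 pM

Overall dilution factor = 200 × 199.0 × 100.1 × 40 = 1.59 × 10⁸.
388 μM / 1.59 × 10⁸ = 2.43 × 10⁻⁶ μM = 2.43 pM.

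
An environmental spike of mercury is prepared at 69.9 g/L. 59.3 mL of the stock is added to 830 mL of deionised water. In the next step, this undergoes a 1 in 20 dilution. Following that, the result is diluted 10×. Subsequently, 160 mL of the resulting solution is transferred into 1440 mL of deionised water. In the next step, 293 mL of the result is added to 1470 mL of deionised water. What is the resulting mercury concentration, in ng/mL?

Overall dilution factor = 15.00 × 20 × 10 × 10 × 6.017 = 1.80 × 10⁵.
69.9 g/L / 1.80 × 10⁵ = 3.87 × 10⁻⁴ g/L = 387 ng/mL.

387 ng/mL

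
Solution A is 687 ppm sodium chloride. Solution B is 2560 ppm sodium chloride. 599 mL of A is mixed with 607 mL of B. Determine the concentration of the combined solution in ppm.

C_mix = (C_A·V_A + C_B·V_B)/(V_A + V_B) = (687×599 + 2560×607) / 1206 = 1630 ppm.

1630 ppm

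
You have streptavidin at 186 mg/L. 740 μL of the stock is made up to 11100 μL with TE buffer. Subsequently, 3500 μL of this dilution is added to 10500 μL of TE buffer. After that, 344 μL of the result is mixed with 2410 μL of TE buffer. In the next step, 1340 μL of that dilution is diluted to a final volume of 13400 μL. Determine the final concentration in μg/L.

Overall dilution factor = 15 × 4 × 8.006 × 10 = 4803.
186 mg/L / 4803 = 0.0387 mg/L = 38.7 μg/L.

38.7 μg/L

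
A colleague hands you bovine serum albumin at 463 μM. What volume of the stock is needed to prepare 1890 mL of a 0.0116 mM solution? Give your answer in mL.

47.4 mL

0.0116 mM = 11.6 μM.
V₁ = C₂V₂/C₁ = 11.6 × 1890 / 463 = 47.4 mL.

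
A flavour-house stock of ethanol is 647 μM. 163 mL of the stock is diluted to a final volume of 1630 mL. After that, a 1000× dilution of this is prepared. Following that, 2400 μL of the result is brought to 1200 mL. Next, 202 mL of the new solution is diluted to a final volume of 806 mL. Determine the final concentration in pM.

Overall dilution factor = 10 × 1000 × 500 × 3.990 = 2.00 × 10⁷.
647 μM / 2.00 × 10⁷ = 3.24 × 10⁻⁵ μM = 32.4 pM.

32.4 pM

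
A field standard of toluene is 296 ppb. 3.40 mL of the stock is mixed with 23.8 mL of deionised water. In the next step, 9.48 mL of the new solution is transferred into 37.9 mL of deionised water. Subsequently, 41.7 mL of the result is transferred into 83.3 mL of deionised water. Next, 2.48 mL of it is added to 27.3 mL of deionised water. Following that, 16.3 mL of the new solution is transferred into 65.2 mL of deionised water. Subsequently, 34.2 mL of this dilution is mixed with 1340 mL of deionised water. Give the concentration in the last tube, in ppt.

Overall dilution factor = 8 × 4.998 × 2.998 × 12.01 × 5 × 40.18 = 2.89 × 10⁵.
296 ppb / 2.89 × 10⁵ = 1.02 × 10⁻³ ppb = 1.02 ppt.

1.02 ppt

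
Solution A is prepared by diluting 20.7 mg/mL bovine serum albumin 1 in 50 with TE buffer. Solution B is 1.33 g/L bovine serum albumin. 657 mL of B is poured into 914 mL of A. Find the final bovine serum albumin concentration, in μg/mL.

C_A = 20.7 mg/mL / 50 = 0.414 mg/mL.
C_B = 1.33 g/L = 1.33 mg/mL.
C_mix = (C_A·V_A + C_B·V_B)/(V_A + V_B) = (0.414×914 + 1.33×657) / 1571 = 0.797 mg/mL = 797 μg/mL.

797 μg/mL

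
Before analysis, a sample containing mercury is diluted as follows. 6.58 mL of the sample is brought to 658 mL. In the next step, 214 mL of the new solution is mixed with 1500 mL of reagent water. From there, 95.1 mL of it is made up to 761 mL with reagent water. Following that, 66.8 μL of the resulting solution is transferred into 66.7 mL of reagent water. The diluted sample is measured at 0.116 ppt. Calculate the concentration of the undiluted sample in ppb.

743 ppb

Overall dilution factor = 100 × 8.009 × 8.002 × 999.5 = 6.41 × 10⁶.
Original = 0.116 ppt × 6.41 × 10⁶ = 7.43 × 10⁵ ppt = 743 ppb.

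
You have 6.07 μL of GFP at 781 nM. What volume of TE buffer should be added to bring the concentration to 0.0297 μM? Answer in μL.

154 μL

0.0297 μM = 29.7 nM.
V₂ = C₁V₁/C₂ = 781 × 6.07 / 29.7 = 160 μL.
Diluent to add = V₂ − V₁ = 160 − 6.07 = 154 μL.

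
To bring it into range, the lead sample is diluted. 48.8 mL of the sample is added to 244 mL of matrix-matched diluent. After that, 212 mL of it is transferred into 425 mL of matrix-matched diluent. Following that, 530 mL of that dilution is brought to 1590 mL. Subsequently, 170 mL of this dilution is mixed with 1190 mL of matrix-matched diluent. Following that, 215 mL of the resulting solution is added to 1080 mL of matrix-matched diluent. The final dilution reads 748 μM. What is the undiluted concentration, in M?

Overall dilution factor = 6 × 3.005 × 3 × 8 × 6.023 = 2606.
Original = 748 μM × 2606 = 1.95 × 10⁶ μM = 1.95 M.

1.95 M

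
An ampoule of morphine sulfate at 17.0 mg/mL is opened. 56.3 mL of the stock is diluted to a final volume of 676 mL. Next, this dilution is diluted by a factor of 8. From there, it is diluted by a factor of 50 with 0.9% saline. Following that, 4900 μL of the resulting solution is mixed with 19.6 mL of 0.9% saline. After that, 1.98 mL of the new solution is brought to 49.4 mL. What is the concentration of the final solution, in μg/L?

28.4 μg/L

Overall dilution factor = 12.01 × 8 × 50 × 5 × 24.95 = 5.99 × 10⁵.
17.0 mg/mL / 5.99 × 10⁵ = 2.84 × 10⁻⁵ mg/mL = 28.4 μg/L.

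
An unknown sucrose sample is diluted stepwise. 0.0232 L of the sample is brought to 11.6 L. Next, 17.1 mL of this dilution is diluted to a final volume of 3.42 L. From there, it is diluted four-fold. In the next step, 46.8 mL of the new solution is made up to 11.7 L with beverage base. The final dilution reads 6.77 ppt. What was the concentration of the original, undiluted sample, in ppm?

Overall dilution factor = 500 × 200 × 4 × 250 = 1.00 × 10⁸.
Original = 6.77 ppt × 1.00 × 10⁸ = 6.77 × 10⁸ ppt = 677 ppm.

677 ppm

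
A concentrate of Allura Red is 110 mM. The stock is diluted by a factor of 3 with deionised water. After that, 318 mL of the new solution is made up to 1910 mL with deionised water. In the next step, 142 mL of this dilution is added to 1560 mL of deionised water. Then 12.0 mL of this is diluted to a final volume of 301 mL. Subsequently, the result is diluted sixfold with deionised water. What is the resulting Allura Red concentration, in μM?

3.38 μM

Overall dilution factor = 3 × 6.006 × 11.99 × 25.08 × 6 = 3.25 × 10⁴.
110 mM / 3.25 × 10⁴ = 3.38 × 10⁻³ mM = 3.38 μM.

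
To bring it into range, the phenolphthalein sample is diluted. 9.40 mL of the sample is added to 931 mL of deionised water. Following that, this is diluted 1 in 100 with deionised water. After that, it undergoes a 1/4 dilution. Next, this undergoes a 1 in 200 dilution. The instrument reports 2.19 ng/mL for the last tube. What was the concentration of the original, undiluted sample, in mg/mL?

Overall dilution factor = 100.0 × 100 × 4 × 200 = 8.00 × 10⁶.
Original = 2.19 ng/mL × 8.00 × 10⁶ = 1.75 × 10⁷ ng/mL = 17.5 mg/mL.

17.5 mg/mL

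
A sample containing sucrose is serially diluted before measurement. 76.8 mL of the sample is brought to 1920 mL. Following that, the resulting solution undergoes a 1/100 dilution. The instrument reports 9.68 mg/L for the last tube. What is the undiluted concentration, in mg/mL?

Overall dilution factor = 25 × 100 = 2500.
Original = 9.68 mg/L × 2500 = 2.42 × 10⁴ mg/L = 24.2 mg/mL.

24.2 mg/mL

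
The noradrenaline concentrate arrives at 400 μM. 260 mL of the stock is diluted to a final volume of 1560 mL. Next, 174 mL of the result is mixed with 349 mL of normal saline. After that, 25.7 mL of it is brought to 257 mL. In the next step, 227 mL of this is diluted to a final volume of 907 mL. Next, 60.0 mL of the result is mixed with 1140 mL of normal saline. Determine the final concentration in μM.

0.0278 μM

Overall dilution factor = 6 × 3.006 × 10 × 3.996 × 20 = 1.44 × 10⁴.
400 μM / 1.44 × 10⁴ = 0.0278 μM.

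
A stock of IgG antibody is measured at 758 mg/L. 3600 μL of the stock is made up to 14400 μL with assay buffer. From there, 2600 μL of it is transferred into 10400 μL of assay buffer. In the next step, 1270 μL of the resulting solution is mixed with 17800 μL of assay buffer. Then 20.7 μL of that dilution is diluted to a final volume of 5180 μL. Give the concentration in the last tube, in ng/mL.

Overall dilution factor = 4 × 5 × 15.02 × 250.2 = 7.52 × 10⁴.
758 mg/L / 7.52 × 10⁴ = 0.0101 mg/L = 10.1 ng/mL.

10.1 ng/mL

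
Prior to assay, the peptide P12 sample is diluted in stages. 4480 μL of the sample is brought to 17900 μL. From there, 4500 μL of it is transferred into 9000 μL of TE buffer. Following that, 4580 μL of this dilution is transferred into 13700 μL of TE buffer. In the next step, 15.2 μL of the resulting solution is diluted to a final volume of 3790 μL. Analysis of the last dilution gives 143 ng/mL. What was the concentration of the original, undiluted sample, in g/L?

1.71 g/L

Overall dilution factor = 3.996 × 3 × 3.991 × 249.3 = 1.19 × 10⁴.
Original = 143 ng/mL × 1.19 × 10⁴ = 1.71 × 10⁶ ng/mL = 1.71 g/L.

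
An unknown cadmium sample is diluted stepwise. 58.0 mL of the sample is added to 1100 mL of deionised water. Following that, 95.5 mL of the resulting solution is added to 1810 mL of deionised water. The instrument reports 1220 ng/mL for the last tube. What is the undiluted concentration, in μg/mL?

486 μg/mL

Overall dilution factor = 19.97 × 19.95 = 398.
Original = 1220 ng/mL × 398 = 4.86 × 10⁵ ng/mL = 486 μg/mL.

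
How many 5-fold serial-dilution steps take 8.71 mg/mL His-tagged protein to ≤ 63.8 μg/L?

8

Need 5ⁿ ≥ 1.37 × 10⁵, so n ≥ log(1.37 × 10⁵)/log(5) = 7.35.
Minimum whole steps: n = 8.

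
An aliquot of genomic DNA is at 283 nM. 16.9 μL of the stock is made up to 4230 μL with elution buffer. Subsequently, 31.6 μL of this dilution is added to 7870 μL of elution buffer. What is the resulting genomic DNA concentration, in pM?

Overall dilution factor = 250.3 × 250.1 = 6.26 × 10⁴.
283 nM / 6.26 × 10⁴ = 4.52 × 10⁻³ nM = 4.52 pM.

4.52 pM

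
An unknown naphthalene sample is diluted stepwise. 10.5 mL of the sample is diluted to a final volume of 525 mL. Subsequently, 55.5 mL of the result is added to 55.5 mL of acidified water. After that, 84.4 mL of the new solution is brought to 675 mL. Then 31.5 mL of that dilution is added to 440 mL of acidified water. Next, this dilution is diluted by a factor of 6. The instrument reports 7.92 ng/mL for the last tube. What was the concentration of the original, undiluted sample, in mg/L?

Overall dilution factor = 50 × 2 × 7.998 × 14.97 × 6 = 7.18 × 10⁴.
Original = 7.92 ng/mL × 7.18 × 10⁴ = 5.69 × 10⁵ ng/mL = 569 mg/L.

569 mg/L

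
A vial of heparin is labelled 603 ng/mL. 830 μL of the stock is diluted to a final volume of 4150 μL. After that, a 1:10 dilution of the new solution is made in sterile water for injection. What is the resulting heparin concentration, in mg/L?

0.0121 mg/L

Overall dilution factor = 5 × 10 = 50.0.
603 ng/mL / 50.0 = 12.1 ng/mL = 0.0121 mg/L.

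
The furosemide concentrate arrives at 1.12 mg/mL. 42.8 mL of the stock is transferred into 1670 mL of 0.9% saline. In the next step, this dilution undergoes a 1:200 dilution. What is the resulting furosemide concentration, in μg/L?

Overall dilution factor = 40.02 × 200 = 8004.
1.12 mg/mL / 8004 = 1.40 × 10⁻⁴ mg/mL = 140 μg/L.

140 μg/L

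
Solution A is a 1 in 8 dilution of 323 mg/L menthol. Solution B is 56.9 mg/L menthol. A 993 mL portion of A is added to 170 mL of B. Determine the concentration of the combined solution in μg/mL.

C_A = 323 mg/L / 8 = 40.4 mg/L.
C_mix = (C_A·V_A + C_B·V_B)/(V_A + V_B) = (40.4×993 + 56.9×170) / 1163 = 42.8 mg/L = 42.8 μg/mL.

42.8 μg/mL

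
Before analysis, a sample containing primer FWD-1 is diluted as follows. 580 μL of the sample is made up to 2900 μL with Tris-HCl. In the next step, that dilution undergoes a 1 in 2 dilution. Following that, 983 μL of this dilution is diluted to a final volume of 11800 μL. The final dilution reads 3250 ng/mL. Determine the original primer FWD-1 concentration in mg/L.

390 mg/L

Overall dilution factor = 5 × 2 × 12.00 = 120.
Original = 3250 ng/mL × 120 = 3.90 × 10⁵ ng/mL = 390 mg/L.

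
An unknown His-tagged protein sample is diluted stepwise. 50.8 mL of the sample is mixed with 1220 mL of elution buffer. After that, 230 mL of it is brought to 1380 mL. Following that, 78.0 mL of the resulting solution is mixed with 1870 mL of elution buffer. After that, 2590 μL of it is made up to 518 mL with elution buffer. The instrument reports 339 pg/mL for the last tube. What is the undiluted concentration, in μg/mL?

Overall dilution factor = 25.02 × 6 × 24.97 × 200 = 7.50 × 10⁵.
Original = 339 pg/mL × 7.50 × 10⁵ = 2.54 × 10⁸ pg/mL = 254 μg/mL.

254 μg/mL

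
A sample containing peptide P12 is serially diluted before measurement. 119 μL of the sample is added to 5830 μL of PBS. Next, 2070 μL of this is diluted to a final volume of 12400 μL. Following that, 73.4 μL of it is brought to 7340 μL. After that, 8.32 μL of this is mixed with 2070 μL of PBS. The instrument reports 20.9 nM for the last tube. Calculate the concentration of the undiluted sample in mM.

156 mM

Overall dilution factor = 49.99 × 5.990 × 100 × 249.8 = 7.48 × 10⁶.
Original = 20.9 nM × 7.48 × 10⁶ = 1.56 × 10⁸ nM = 156 mM.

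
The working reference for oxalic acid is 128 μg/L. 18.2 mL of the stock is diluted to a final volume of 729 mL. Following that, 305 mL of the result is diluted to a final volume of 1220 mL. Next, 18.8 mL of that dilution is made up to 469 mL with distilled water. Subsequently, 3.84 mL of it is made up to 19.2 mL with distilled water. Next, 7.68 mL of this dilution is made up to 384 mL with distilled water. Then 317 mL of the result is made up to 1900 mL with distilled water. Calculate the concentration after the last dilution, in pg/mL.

Overall dilution factor = 40.05 × 4 × 24.95 × 5 × 50 × 5.994 = 5.99 × 10⁶.
128 μg/L / 5.99 × 10⁶ = 2.14 × 10⁻⁵ μg/L = 0.0214 pg/mL.

0.0214 pg/mL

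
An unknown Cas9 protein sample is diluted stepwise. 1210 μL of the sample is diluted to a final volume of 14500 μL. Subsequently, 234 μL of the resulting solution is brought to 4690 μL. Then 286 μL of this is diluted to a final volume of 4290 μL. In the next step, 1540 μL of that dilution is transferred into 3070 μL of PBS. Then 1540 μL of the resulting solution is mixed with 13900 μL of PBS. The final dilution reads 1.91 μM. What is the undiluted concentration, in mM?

207 mM

Overall dilution factor = 11.98 × 20.04 × 15 × 2.994 × 10.03 = 1.08 × 10⁵.
Original = 1.91 μM × 1.08 × 10⁵ = 2.07 × 10⁵ μM = 207 mM.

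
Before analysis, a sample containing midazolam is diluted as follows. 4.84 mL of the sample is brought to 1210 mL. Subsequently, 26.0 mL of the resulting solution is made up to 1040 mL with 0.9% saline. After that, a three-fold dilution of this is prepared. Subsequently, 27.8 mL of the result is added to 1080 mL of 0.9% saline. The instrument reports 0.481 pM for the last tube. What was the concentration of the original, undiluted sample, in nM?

575 nM

Overall dilution factor = 250 × 40 × 3 × 39.85 = 1.20 × 10⁶.
Original = 0.481 pM × 1.20 × 10⁶ = 5.75 × 10⁵ pM = 575 nM.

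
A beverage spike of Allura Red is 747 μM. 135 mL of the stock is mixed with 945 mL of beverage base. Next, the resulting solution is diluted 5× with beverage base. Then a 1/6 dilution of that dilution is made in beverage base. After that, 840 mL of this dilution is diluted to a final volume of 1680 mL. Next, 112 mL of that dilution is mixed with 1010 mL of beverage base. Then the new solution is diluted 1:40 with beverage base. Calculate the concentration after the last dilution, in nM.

Overall dilution factor = 8 × 5 × 6 × 2 × 10.02 × 40 = 1.92 × 10⁵.
747 μM / 1.92 × 10⁵ = 3.88 × 10⁻³ μM = 3.88 nM.

3.88 nM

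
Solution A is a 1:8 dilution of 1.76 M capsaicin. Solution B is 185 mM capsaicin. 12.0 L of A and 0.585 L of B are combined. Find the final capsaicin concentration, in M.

0.218 M

C_A = 1.76 M / 8 = 0.220 M.
C_B = 185 mM = 0.185 M.
C_mix = (C_A·V_A + C_B·V_B)/(V_A + V_B) = (0.220×12.0 + 0.185×0.585) / 12.59 = 0.218 M.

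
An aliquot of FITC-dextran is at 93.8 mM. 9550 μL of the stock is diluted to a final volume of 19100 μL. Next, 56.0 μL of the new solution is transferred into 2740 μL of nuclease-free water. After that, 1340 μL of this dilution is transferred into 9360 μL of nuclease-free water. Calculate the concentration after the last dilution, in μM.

Overall dilution factor = 2 × 49.93 × 7.985 = 797.
93.8 mM / 797 = 0.118 mM = 118 μM.

118 μM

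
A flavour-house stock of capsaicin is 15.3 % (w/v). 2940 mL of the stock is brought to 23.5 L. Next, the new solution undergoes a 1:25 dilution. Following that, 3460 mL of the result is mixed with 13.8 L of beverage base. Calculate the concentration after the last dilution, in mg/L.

153 mg/L

Overall dilution factor = 7.993 × 25 × 4.988 = 997.
15.3 % (w/v) / 997 = 0.0153 % (w/v) = 153 mg/L.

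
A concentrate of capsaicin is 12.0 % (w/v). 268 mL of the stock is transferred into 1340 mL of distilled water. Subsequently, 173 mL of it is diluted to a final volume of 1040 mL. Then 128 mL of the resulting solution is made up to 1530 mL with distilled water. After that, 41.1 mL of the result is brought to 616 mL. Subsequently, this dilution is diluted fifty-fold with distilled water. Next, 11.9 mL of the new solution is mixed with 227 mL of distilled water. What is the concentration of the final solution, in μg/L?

Overall dilution factor = 6 × 6.012 × 11.95 × 14.99 × 50 × 20.08 = 6.49 × 10⁶.
12.0 % (w/v) / 6.49 × 10⁶ = 1.85 × 10⁻⁶ % (w/v) = 18.5 μg/L.

18.5 μg/L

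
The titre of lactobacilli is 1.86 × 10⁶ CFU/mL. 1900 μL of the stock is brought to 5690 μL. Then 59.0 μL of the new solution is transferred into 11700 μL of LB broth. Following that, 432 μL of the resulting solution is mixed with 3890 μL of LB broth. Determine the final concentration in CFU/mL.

Overall dilution factor = 2.995 × 199.3 × 10.00 = 5971.
1.86 × 10⁶ CFU/mL / 5971 = 311 CFU/mL.

311 CFU/mL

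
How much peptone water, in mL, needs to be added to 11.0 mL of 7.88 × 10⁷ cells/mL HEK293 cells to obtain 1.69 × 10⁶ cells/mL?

V₂ = C₁V₁/C₂ = 7.88 × 10⁷ × 11.0 / 1.69 × 10⁶ = 513 mL.
Diluent to add = V₂ − V₁ = 513 − 11.0 = 502 mL.

502 mL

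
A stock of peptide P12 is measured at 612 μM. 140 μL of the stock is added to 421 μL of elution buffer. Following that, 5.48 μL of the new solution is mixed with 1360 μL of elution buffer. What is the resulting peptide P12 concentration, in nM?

Overall dilution factor = 4.007 × 249.2 = 998.
612 μM / 998 = 0.613 μM = 613 nM.

613 nM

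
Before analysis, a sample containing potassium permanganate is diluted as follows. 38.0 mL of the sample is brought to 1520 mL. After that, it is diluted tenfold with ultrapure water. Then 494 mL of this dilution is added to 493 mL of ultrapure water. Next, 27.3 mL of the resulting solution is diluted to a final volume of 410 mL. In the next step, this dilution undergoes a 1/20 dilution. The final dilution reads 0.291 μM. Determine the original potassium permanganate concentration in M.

Overall dilution factor = 40 × 10 × 1.998 × 15.02 × 20 = 2.40 × 10⁵.
Original = 0.291 μM × 2.40 × 10⁵ = 6.99 × 10⁴ μM = 0.0699 M.

0.0699 M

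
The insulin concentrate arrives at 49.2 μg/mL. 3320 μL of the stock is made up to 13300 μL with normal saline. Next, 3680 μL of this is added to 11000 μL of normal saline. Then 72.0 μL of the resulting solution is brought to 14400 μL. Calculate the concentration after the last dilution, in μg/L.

Overall dilution factor = 4.006 × 3.989 × 200 = 3196.
49.2 μg/mL / 3196 = 0.0154 μg/mL = 15.4 μg/L.

15.4 μg/L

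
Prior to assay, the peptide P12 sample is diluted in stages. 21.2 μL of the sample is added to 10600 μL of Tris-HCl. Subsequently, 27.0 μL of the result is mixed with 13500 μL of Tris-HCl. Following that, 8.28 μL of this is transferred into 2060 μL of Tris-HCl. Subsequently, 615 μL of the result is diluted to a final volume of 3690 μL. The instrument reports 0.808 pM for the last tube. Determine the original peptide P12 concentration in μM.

304 μM

Overall dilution factor = 501 × 501 × 249.8 × 6 = 3.76 × 10⁸.
Original = 0.808 pM × 3.76 × 10⁸ = 3.04 × 10⁸ pM = 304 μM.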